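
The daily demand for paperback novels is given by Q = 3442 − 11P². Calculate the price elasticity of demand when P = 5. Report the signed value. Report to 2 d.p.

At P = 5, Q = 3167.
dQ/dP = −22P = -110.
ε = (dQ/dP)(P/Q) = (-110)(5/3167).

-0.17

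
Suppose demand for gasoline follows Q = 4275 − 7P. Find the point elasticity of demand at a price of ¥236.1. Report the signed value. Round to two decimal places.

At P = 236.1, Q = 2622.300.
dQ/dP = −7.
ε = (dQ/dP)(P/Q) = (-7)(236.1/2622.300).

-0.63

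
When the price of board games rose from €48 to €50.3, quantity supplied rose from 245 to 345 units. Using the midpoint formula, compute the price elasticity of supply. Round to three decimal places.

7.244

ΔQ = 345 − 245 = 100; ΔP = 50.3 − 48 = 2.3.
Midpoints: P̄ = 49.15, Q̄ = 295.0.
ε_s = (ΔQ/ΔP)(P̄/Q̄) = (100/2.3)(49.15/295.0).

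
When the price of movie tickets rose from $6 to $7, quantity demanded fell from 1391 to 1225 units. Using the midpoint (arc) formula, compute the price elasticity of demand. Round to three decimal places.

ΔQ = 1225 − 1391 = -166; ΔP = 7 − 6 = 1.
Midpoints: P̄ = 6.50, Q̄ = 1308.0.
ε = (ΔQ/ΔP)(P̄/Q̄) = (-166/1)(6.50/1308.0).

-0.825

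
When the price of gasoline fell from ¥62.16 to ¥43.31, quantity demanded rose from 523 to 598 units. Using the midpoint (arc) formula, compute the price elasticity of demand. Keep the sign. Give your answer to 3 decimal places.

ΔQ = 598 − 523 = 75; ΔP = 43.31 − 62.16 = -18.85.
Midpoints: P̄ = 52.73, Q̄ = 560.5.
ε = (ΔQ/ΔP)(P̄/Q̄) = (75/-18.85)(52.73/560.5).

-0.374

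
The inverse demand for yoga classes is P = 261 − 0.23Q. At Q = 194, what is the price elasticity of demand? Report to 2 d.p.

At Q = 194, P = 261 − 0.23(194) = 216.38.
dP/dQ = −0.23, so dQ/dP = 1/(−0.23) = -4.348.
ε = (dQ/dP)(P/Q) = (-4.348)(216.38/194).

-4.85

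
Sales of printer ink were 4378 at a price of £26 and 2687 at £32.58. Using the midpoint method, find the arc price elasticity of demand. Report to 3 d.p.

ΔQ = 2687 − 4378 = -1691; ΔP = 32.58 − 26 = 6.58.
Midpoints: P̄ = 29.29, Q̄ = 3532.5.
ε = (ΔQ/ΔP)(P̄/Q̄) = (-1691/6.58)(29.29/3532.5).

-2.131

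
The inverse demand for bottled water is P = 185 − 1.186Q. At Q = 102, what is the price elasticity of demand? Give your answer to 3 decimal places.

At Q = 102, P = 185 − 1.186(102) = 64.03.
dP/dQ = −1.186, so dQ/dP = 1/(−1.186) = -0.843.
ε = (dQ/dP)(P/Q) = (-0.843)(64.03/102).

-0.529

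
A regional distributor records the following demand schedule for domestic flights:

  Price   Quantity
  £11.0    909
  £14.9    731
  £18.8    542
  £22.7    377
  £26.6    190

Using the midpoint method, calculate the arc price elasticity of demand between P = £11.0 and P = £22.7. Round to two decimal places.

-1.19

At P = 11.0, Q = 909; at P = 22.7, Q = 377.
ΔQ = -532, ΔP = 11.7. Midpoints: P̄ = 16.85, Q̄ = 643.0.
ε = (ΔQ/ΔP)(P̄/Q̄) = (-532/11.7)(16.85/643.0).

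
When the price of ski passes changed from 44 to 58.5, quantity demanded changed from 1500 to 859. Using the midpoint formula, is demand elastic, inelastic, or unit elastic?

Arc ε ≈ -1.921.
|ε| = 1.92 > 1.

elastic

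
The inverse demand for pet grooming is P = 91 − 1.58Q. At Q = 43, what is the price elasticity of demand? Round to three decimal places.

-0.339

At Q = 43, P = 91 − 1.58(43) = 23.06.
dP/dQ = −1.58, so dQ/dP = 1/(−1.58) = -0.633.
ε = (dQ/dP)(P/Q) = (-0.633)(23.06/43).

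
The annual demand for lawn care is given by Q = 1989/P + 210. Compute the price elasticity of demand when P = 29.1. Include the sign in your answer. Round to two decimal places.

-0.25

At P = 29.1, Q = 278.351.
dQ/dP = −1989/P² = -2.349.
ε = (dQ/dP)(P/Q) = (-2.349)(29.1/278.351).
|ε| < 1, so demand is inelastic at this price.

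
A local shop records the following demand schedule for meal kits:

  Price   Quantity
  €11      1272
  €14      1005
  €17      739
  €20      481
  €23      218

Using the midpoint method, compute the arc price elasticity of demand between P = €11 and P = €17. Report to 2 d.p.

At P = 11, Q = 1272; at P = 17, Q = 739.
ΔQ = -533, ΔP = 6. Midpoints: P̄ = 14.00, Q̄ = 1005.5.
ε = (ΔQ/ΔP)(P̄/Q̄) = (-533/6)(14.00/1005.5).

-1.24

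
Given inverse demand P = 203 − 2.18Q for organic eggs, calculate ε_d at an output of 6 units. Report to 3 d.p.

At Q = 6, P = 203 − 2.18(6) = 189.92.
dP/dQ = −2.18, so dQ/dP = 1/(−2.18) = -0.459.
ε = (dQ/dP)(P/Q) = (-0.459)(189.92/6).

-14.520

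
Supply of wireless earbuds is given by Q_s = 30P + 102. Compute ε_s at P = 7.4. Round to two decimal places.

0.69

At P = 7.4, Q_s = 324.
dQ_s/dP = 30.
ε_s = (dQ_s/dP)(P/Q_s) = (30)(7.4/324).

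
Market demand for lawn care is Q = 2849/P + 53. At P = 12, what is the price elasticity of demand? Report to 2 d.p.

-0.82

At P = 12, Q = 290.417.
dQ/dP = −2849/P² = -19.785.
ε = (dQ/dP)(P/Q) = (-19.785)(12/290.417).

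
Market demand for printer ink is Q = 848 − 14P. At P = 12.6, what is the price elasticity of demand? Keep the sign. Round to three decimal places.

At P = 12.6, Q = 671.600.
dQ/dP = −14.
ε = (dQ/dP)(P/Q) = (-14)(12.6/671.600).

-0.263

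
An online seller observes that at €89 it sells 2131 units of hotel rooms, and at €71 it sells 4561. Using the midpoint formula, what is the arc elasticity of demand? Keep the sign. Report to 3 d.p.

-3.228

ΔQ = 4561 − 2131 = 2430; ΔP = 71 − 89 = -18.
Midpoints: P̄ = 80.00, Q̄ = 3346.0.
ε = (ΔQ/ΔP)(P̄/Q̄) = (2430/-18)(80.00/3346.0).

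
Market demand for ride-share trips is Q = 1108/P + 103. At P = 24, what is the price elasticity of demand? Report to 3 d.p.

At P = 24, Q = 149.167.
dQ/dP = −1108/P² = -1.924.
ε = (dQ/dP)(P/Q) = (-1.924)(24/149.167).
|ε| < 1, so demand is inelastic at this price.

-0.309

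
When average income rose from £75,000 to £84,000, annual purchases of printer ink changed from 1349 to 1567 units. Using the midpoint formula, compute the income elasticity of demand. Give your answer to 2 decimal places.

ΔQ = 218, ΔI = 9000. Midpoints: Ī = 79,500, Q̄ = 1458.0.
ε_I = (ΔQ/ΔI)(Ī/Q̄) = (218/9000)(79500/1458.0).

1.32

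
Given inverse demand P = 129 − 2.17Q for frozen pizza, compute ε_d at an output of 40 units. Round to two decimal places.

At Q = 40, P = 129 − 2.17(40) = 42.20.
dP/dQ = −2.17, so dQ/dP = 1/(−2.17) = -0.461.
ε = (dQ/dP)(P/Q) = (-0.461)(42.20/40).

-0.49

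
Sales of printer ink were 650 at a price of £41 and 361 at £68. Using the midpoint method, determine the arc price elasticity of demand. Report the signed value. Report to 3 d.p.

-1.154

ΔQ = 361 − 650 = -289; ΔP = 68 − 41 = 27.
Midpoints: P̄ = 54.50, Q̄ = 505.5.
ε = (ΔQ/ΔP)(P̄/Q̄) = (-289/27)(54.50/505.5).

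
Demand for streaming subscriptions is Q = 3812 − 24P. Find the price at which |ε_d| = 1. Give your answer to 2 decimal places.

For linear demand Q = a − bP, ε = −bP/(a − bP). |ε| = 1 when bP = a − bP, i.e. P = a/(2b).
P = 3812/(2·24) = 3812/48 = 79.4167.

79.42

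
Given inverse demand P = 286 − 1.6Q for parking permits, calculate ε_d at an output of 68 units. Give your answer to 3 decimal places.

At Q = 68, P = 286 − 1.6(68) = 177.20.
dP/dQ = −1.6, so dQ/dP = 1/(−1.6) = -0.625.
ε = (dQ/dP)(P/Q) = (-0.625)(177.20/68).

-1.629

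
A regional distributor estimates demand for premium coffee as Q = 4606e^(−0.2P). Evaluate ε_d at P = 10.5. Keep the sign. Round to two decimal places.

At P = 10.5, Q = 564.034.
dQ/dP = −0.2·4606e^(−0.2P) = −0.2Q = -112.807.
ε = (dQ/dP)(P/Q) = (-112.807)(10.5/564.034).
|ε| > 1, so demand is elastic at this price.

-2.10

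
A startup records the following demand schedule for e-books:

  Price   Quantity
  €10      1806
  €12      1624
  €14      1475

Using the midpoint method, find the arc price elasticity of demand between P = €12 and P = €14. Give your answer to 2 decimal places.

-0.63

At P = 12, Q = 1624; at P = 14, Q = 1475.
ΔQ = -149, ΔP = 2. Midpoints: P̄ = 13.00, Q̄ = 1549.5.
ε = (ΔQ/ΔP)(P̄/Q̄) = (-149/2)(13.00/1549.5).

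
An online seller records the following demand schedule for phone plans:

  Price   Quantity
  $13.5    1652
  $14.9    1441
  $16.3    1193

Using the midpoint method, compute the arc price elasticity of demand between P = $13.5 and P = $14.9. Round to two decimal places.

-1.38

At P = 13.5, Q = 1652; at P = 14.9, Q = 1441.
ΔQ = -211, ΔP = 1.4. Midpoints: P̄ = 14.20, Q̄ = 1546.5.
ε = (ΔQ/ΔP)(P̄/Q̄) = (-211/1.4)(14.20/1546.5).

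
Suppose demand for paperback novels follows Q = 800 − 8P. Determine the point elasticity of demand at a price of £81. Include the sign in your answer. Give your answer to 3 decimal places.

At P = 81, Q = 152.
dQ/dP = −8.
ε = (dQ/dP)(P/Q) = (-8)(81/152).
|ε| > 1, so demand is elastic at this price.

-4.263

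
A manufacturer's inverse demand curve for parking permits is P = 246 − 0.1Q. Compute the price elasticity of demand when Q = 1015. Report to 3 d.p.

At Q = 1015, P = 246 − 0.1(1015) = 144.50.
dP/dQ = −0.1, so dQ/dP = 1/(−0.1) = -10.000.
ε = (dQ/dP)(P/Q) = (-10.000)(144.50/1015).

-1.424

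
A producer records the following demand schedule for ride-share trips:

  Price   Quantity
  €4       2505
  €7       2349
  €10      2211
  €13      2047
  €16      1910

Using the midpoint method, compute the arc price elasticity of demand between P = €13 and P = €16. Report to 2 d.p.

At P = 13, Q = 2047; at P = 16, Q = 1910.
ΔQ = -137, ΔP = 3. Midpoints: P̄ = 14.50, Q̄ = 1978.5.
ε = (ΔQ/ΔP)(P̄/Q̄) = (-137/3)(14.50/1978.5).

-0.33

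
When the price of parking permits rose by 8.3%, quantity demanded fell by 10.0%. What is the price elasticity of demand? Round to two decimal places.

ε = %ΔQ / %ΔP = (-10.0)/(8.3) = -1.205.

-1.20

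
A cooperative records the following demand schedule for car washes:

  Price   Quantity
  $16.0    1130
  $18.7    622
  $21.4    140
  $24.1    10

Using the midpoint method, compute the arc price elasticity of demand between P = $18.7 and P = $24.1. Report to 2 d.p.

-7.68

At P = 18.7, Q = 622; at P = 24.1, Q = 10.
ΔQ = -612, ΔP = 5.4. Midpoints: P̄ = 21.40, Q̄ = 316.0.
ε = (ΔQ/ΔP)(P̄/Q̄) = (-612/5.4)(21.40/316.0).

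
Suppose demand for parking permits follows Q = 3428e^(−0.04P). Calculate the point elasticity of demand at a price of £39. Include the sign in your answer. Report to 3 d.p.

At P = 39, Q = 720.346.
dQ/dP = −0.04·3428e^(−0.04P) = −0.04Q = -28.814.
ε = (dQ/dP)(P/Q) = (-28.814)(39/720.346).

-1.560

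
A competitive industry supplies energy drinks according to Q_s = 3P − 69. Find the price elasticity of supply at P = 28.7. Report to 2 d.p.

At P = 28.7, Q_s = 17.10.
dQ_s/dP = 3.
ε_s = (dQ_s/dP)(P/Q_s) = (3)(28.7/17.10).

5.04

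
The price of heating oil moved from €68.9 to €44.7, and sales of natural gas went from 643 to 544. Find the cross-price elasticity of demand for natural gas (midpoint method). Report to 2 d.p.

0.39

ΔQ_x = 544 − 643 = -99; ΔP_y = 44.7 − 68.9 = -24.2.
Midpoints: P̄_y = 56.80, Q̄_x = 593.5.
ε_xy = (ΔQ_x/ΔP_y)(P̄_y/Q̄_x) = (-99/-24.2)(56.80/593.5).
ε_xy > 0, so the goods are substitutes.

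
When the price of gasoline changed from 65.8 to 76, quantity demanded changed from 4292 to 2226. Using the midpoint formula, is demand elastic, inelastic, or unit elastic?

elastic

Arc ε ≈ -4.406.
|ε| = 4.41 > 1.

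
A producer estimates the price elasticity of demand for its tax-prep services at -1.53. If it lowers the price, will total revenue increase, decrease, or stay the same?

|ε| = 1.53 > 1, so demand is elastic. A price cut therefore raises total revenue.

increase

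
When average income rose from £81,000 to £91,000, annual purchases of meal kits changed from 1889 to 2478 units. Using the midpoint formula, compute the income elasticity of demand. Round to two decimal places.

2.32

ΔQ = 589, ΔI = 10000. Midpoints: Ī = 86,000, Q̄ = 2183.5.
ε_I = (ΔQ/ΔI)(Ī/Q̄) = (589/10000)(86000/2183.5).
ε_I > 0, so the good is normal.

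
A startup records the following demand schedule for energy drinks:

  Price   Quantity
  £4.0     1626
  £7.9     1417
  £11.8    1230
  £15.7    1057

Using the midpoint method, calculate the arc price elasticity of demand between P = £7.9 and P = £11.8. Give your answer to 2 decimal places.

-0.36

At P = 7.9, Q = 1417; at P = 11.8, Q = 1230.
ΔQ = -187, ΔP = 3.9. Midpoints: P̄ = 9.85, Q̄ = 1323.5.
ε = (ΔQ/ΔP)(P̄/Q̄) = (-187/3.9)(9.85/1323.5).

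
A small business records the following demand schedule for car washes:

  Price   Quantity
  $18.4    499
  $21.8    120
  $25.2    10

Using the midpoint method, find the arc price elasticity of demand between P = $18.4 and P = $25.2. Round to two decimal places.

-6.16

At P = 18.4, Q = 499; at P = 25.2, Q = 10.
ΔQ = -489, ΔP = 6.8. Midpoints: P̄ = 21.80, Q̄ = 254.5.
ε = (ΔQ/ΔP)(P̄/Q̄) = (-489/6.8)(21.80/254.5).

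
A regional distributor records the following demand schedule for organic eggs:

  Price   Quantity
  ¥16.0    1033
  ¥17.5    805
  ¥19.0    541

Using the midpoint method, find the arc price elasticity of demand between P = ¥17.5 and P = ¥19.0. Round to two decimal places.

-4.77

At P = 17.5, Q = 805; at P = 19.0, Q = 541.
ΔQ = -264, ΔP = 1.5. Midpoints: P̄ = 18.25, Q̄ = 673.0.
ε = (ΔQ/ΔP)(P̄/Q̄) = (-264/1.5)(18.25/673.0).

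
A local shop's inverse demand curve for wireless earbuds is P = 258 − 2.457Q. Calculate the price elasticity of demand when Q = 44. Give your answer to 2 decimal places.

At Q = 44, P = 258 − 2.457(44) = 149.89.
dP/dQ = −2.457, so dQ/dP = 1/(−2.457) = -0.407.
ε = (dQ/dP)(P/Q) = (-0.407)(149.89/44).

-1.39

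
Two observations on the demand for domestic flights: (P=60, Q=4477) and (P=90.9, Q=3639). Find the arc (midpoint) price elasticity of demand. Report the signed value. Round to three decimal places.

ΔQ = 3639 − 4477 = -838; ΔP = 90.9 − 60 = 30.9.
Midpoints: P̄ = 75.45, Q̄ = 4058.0.
ε = (ΔQ/ΔP)(P̄/Q̄) = (-838/30.9)(75.45/4058.0).

-0.504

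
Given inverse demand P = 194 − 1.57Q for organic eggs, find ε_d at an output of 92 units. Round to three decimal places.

At Q = 92, P = 194 − 1.57(92) = 49.56.
dP/dQ = −1.57, so dQ/dP = 1/(−1.57) = -0.637.
ε = (dQ/dP)(P/Q) = (-0.637)(49.56/92).

-0.343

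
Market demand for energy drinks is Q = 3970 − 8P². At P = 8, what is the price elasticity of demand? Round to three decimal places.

-0.296

At P = 8, Q = 3458.
dQ/dP = −16P = -128.
ε = (dQ/dP)(P/Q) = (-128)(8/3458).
|ε| < 1, so demand is inelastic at this price.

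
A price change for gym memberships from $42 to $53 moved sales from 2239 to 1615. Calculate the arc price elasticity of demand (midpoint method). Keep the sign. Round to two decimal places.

-1.40

ΔQ = 1615 − 2239 = -624; ΔP = 53 − 42 = 11.
Midpoints: P̄ = 47.50, Q̄ = 1927.0.
ε = (ΔQ/ΔP)(P̄/Q̄) = (-624/11)(47.50/1927.0).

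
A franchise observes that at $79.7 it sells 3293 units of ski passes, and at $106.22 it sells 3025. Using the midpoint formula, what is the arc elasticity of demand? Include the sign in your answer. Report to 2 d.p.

-0.30

ΔQ = 3025 − 3293 = -268; ΔP = 106.22 − 79.7 = 26.52.
Midpoints: P̄ = 92.96, Q̄ = 3159.0.
ε = (ΔQ/ΔP)(P̄/Q̄) = (-268/26.52)(92.96/3159.0).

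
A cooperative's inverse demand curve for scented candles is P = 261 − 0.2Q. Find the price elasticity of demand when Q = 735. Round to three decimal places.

At Q = 735, P = 261 − 0.2(735) = 114.00.
dP/dQ = −0.2, so dQ/dP = 1/(−0.2) = -5.000.
ε = (dQ/dP)(P/Q) = (-5.000)(114.00/735).

-0.776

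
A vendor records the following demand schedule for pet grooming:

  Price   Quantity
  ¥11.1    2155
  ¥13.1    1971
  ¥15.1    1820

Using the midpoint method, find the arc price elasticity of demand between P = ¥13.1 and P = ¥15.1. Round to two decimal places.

At P = 13.1, Q = 1971; at P = 15.1, Q = 1820.
ΔQ = -151, ΔP = 2.0. Midpoints: P̄ = 14.10, Q̄ = 1895.5.
ε = (ΔQ/ΔP)(P̄/Q̄) = (-151/2.0)(14.10/1895.5).

-0.56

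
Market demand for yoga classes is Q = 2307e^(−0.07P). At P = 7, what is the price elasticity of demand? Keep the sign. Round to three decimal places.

At P = 7, Q = 1413.329.
dQ/dP = −0.07·2307e^(−0.07P) = −0.07Q = -98.933.
ε = (dQ/dP)(P/Q) = (-98.933)(7/1413.329).

-0.490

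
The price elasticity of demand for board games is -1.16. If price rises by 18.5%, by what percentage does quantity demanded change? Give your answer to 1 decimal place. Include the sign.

-21.5%

%ΔQ ≈ ε × %ΔP = (-1.16)(18.5%) = -21.46%.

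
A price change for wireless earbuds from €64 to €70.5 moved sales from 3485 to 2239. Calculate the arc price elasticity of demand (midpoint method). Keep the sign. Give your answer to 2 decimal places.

ΔQ = 2239 − 3485 = -1246; ΔP = 70.5 − 64 = 6.5.
Midpoints: P̄ = 67.25, Q̄ = 2862.0.
ε = (ΔQ/ΔP)(P̄/Q̄) = (-1246/6.5)(67.25/2862.0).

-4.50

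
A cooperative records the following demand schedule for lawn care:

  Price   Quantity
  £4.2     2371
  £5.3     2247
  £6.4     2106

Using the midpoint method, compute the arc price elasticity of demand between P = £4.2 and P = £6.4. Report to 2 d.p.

-0.29

At P = 4.2, Q = 2371; at P = 6.4, Q = 2106.
ΔQ = -265, ΔP = 2.2. Midpoints: P̄ = 5.30, Q̄ = 2238.5.
ε = (ΔQ/ΔP)(P̄/Q̄) = (-265/2.2)(5.30/2238.5).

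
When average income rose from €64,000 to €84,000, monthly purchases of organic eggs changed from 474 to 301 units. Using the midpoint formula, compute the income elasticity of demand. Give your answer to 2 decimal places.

ΔQ = -173, ΔI = 20000. Midpoints: Ī = 74,000, Q̄ = 387.5.
ε_I = (ΔQ/ΔI)(Ī/Q̄) = (-173/20000)(74000/387.5).
ε_I < 0, so the good is inferior.

-1.65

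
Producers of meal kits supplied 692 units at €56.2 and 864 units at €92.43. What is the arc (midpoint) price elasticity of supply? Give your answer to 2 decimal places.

0.45

ΔQ = 864 − 692 = 172; ΔP = 92.43 − 56.2 = 36.23.
Midpoints: P̄ = 74.31, Q̄ = 778.0.
ε_s = (ΔQ/ΔP)(P̄/Q̄) = (172/36.23)(74.31/778.0).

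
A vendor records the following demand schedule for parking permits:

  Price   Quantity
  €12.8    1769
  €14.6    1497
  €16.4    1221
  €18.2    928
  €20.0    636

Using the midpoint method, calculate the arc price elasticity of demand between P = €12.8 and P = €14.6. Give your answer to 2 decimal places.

-1.27

At P = 12.8, Q = 1769; at P = 14.6, Q = 1497.
ΔQ = -272, ΔP = 1.8. Midpoints: P̄ = 13.70, Q̄ = 1633.0.
ε = (ΔQ/ΔP)(P̄/Q̄) = (-272/1.8)(13.70/1633.0).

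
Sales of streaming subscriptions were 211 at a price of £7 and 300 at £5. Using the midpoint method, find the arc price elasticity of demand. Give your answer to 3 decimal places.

-1.045

ΔQ = 300 − 211 = 89; ΔP = 5 − 7 = -2.
Midpoints: P̄ = 6.00, Q̄ = 255.5.
ε = (ΔQ/ΔP)(P̄/Q̄) = (89/-2)(6.00/255.5).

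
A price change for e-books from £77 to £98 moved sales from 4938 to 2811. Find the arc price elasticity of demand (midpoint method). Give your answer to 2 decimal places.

-2.29

ΔQ = 2811 − 4938 = -2127; ΔP = 98 − 77 = 21.
Midpoints: P̄ = 87.50, Q̄ = 3874.5.
ε = (ΔQ/ΔP)(P̄/Q̄) = (-2127/21)(87.50/3874.5).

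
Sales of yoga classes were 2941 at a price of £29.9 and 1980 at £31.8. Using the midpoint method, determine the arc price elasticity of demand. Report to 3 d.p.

-6.342

ΔQ = 1980 − 2941 = -961; ΔP = 31.8 − 29.9 = 1.9.
Midpoints: P̄ = 30.85, Q̄ = 2460.5.
ε = (ΔQ/ΔP)(P̄/Q̄) = (-961/1.9)(30.85/2460.5).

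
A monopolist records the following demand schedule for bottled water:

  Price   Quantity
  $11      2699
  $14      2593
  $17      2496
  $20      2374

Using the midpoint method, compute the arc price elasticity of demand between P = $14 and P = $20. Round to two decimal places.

-0.25

At P = 14, Q = 2593; at P = 20, Q = 2374.
ΔQ = -219, ΔP = 6. Midpoints: P̄ = 17.00, Q̄ = 2483.5.
ε = (ΔQ/ΔP)(P̄/Q̄) = (-219/6)(17.00/2483.5).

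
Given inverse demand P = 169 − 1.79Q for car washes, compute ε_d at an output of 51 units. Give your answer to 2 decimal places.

At Q = 51, P = 169 − 1.79(51) = 77.71.
dP/dQ = −1.79, so dQ/dP = 1/(−1.79) = -0.559.
ε = (dQ/dP)(P/Q) = (-0.559)(77.71/51).

-0.85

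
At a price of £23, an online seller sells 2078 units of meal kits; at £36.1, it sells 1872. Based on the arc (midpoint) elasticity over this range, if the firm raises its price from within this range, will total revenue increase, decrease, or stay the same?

increase

Arc ε = (-206/13.1)(29.55/1975.0) ≈ -0.235.
|ε| = 0.24 < 1, so demand is inelastic. A price rise therefore raises total revenue.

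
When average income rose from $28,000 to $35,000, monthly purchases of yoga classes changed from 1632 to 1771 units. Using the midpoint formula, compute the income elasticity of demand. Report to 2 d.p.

0.37

ΔQ = 139, ΔI = 7000. Midpoints: Ī = 31,500, Q̄ = 1701.5.
ε_I = (ΔQ/ΔI)(Ī/Q̄) = (139/7000)(31500/1701.5).
ε_I > 0, so the good is normal.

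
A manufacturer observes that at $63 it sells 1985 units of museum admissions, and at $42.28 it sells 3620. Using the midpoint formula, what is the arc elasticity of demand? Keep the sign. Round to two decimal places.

-1.48

ΔQ = 3620 − 1985 = 1635; ΔP = 42.28 − 63 = -20.72.
Midpoints: P̄ = 52.64, Q̄ = 2802.5.
ε = (ΔQ/ΔP)(P̄/Q̄) = (1635/-20.72)(52.64/2802.5).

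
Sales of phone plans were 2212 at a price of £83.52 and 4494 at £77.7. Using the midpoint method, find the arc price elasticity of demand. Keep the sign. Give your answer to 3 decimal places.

-9.426

ΔQ = 4494 − 2212 = 2282; ΔP = 77.7 − 83.52 = -5.82.
Midpoints: P̄ = 80.61, Q̄ = 3353.0.
ε = (ΔQ/ΔP)(P̄/Q̄) = (2282/-5.82)(80.61/3353.0).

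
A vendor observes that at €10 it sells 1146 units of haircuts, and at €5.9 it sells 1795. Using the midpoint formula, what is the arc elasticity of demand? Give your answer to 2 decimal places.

ΔQ = 1795 − 1146 = 649; ΔP = 5.9 − 10 = -4.1.
Midpoints: P̄ = 7.95, Q̄ = 1470.5.
ε = (ΔQ/ΔP)(P̄/Q̄) = (649/-4.1)(7.95/1470.5).

-0.86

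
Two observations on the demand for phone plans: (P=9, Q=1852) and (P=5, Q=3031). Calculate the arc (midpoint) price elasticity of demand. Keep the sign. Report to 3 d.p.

-0.845

ΔQ = 3031 − 1852 = 1179; ΔP = 5 − 9 = -4.
Midpoints: P̄ = 7.00, Q̄ = 2441.5.
ε = (ΔQ/ΔP)(P̄/Q̄) = (1179/-4)(7.00/2441.5).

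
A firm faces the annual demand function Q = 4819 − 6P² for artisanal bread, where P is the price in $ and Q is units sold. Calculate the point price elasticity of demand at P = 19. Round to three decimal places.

-1.633

At P = 19, Q = 2653.
dQ/dP = −12P = -228.
ε = (dQ/dP)(P/Q) = (-228)(19/2653).
|ε| > 1, so demand is elastic at this price.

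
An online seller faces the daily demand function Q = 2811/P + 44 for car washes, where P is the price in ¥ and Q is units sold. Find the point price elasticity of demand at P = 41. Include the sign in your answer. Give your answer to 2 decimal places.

At P = 41, Q = 112.561.
dQ/dP = −2811/P² = -1.672.
ε = (dQ/dP)(P/Q) = (-1.672)(41/112.561).

-0.61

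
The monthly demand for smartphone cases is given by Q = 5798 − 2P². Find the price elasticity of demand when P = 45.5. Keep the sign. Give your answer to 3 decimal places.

At P = 45.5, Q = 1657.500.
dQ/dP = −4P = -182.
ε = (dQ/dP)(P/Q) = (-182)(45.5/1657.500).

-4.996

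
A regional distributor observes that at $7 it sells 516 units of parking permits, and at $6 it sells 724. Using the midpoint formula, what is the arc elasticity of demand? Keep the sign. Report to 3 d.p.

-2.181

ΔQ = 724 − 516 = 208; ΔP = 6 − 7 = -1.
Midpoints: P̄ = 6.50, Q̄ = 620.0.
ε = (ΔQ/ΔP)(P̄/Q̄) = (208/-1)(6.50/620.0).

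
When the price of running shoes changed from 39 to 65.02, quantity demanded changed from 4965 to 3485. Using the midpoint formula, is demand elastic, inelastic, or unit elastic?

Arc ε ≈ -0.700.
|ε| = 0.70 < 1.

inelastic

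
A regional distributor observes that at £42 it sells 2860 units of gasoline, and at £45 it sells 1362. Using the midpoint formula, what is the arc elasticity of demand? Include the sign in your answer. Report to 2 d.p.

-10.29

ΔQ = 1362 − 2860 = -1498; ΔP = 45 − 42 = 3.
Midpoints: P̄ = 43.50, Q̄ = 2111.0.
ε = (ΔQ/ΔP)(P̄/Q̄) = (-1498/3)(43.50/2111.0).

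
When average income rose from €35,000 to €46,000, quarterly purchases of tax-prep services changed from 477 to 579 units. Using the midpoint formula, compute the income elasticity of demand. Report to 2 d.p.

0.71

ΔQ = 102, ΔI = 11000. Midpoints: Ī = 40,500, Q̄ = 528.0.
ε_I = (ΔQ/ΔI)(Ī/Q̄) = (102/11000)(40500/528.0).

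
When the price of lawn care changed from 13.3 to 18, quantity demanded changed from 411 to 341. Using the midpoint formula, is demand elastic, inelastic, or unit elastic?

Arc ε ≈ -0.620.
|ε| = 0.62 < 1.

inelastic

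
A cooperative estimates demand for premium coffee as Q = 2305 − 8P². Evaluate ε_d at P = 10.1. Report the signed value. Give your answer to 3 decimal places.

-1.096

At P = 10.1, Q = 1488.920.
dQ/dP = −16P = -161.600.
ε = (dQ/dP)(P/Q) = (-161.600)(10.1/1488.920).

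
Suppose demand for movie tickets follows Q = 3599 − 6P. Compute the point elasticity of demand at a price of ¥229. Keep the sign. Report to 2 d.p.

At P = 229, Q = 2225.
dQ/dP = −6.
ε = (dQ/dP)(P/Q) = (-6)(229/2225).
|ε| < 1, so demand is inelastic at this price.

-0.62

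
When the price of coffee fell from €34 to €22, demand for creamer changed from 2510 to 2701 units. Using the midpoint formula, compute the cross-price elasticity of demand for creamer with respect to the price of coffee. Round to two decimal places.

ΔQ_x = 2701 − 2510 = 191; ΔP_y = 22 − 34 = -12.
Midpoints: P̄_y = 28.00, Q̄_x = 2605.5.
ε_xy = (ΔQ_x/ΔP_y)(P̄_y/Q̄_x) = (191/-12)(28.00/2605.5).

-0.17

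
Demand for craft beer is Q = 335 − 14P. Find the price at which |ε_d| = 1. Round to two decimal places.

11.96

For linear demand Q = a − bP, ε = −bP/(a − bP). |ε| = 1 when bP = a − bP, i.e. P = a/(2b).
P = 335/(2·14) = 335/28 = 11.9643.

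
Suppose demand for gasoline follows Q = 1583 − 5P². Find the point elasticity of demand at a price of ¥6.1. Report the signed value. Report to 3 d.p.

-0.266

At P = 6.1, Q = 1396.950.
dQ/dP = −10P = -61.
ε = (dQ/dP)(P/Q) = (-61)(6.1/1396.950).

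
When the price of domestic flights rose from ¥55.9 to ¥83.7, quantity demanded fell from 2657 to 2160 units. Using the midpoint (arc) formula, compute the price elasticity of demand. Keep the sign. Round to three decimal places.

-0.518

ΔQ = 2160 − 2657 = -497; ΔP = 83.7 − 55.9 = 27.8.
Midpoints: P̄ = 69.80, Q̄ = 2408.5.
ε = (ΔQ/ΔP)(P̄/Q̄) = (-497/27.8)(69.80/2408.5).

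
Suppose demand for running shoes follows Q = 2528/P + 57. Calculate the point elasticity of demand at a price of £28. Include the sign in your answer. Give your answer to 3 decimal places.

At P = 28, Q = 147.286.
dQ/dP = −2528/P² = -3.224.
ε = (dQ/dP)(P/Q) = (-3.224)(28/147.286).

-0.613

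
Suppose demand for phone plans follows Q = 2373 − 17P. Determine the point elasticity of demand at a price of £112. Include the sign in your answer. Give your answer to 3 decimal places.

-4.060

At P = 112, Q = 469.
dQ/dP = −17.
ε = (dQ/dP)(P/Q) = (-17)(112/469).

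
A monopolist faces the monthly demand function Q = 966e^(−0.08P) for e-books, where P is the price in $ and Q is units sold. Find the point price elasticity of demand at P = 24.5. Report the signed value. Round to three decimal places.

At P = 24.5, Q = 136.069.
dQ/dP = −0.08·966e^(−0.08P) = −0.08Q = -10.886.
ε = (dQ/dP)(P/Q) = (-10.886)(24.5/136.069).

-1.960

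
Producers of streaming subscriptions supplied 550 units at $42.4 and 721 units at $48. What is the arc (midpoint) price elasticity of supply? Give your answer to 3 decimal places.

2.172

ΔQ = 721 − 550 = 171; ΔP = 48 − 42.4 = 5.6.
Midpoints: P̄ = 45.20, Q̄ = 635.5.
ε_s = (ΔQ/ΔP)(P̄/Q̄) = (171/5.6)(45.20/635.5).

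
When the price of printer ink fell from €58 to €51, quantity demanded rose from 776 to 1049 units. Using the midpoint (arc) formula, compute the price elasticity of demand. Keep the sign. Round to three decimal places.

-2.329

ΔQ = 1049 − 776 = 273; ΔP = 51 − 58 = -7.
Midpoints: P̄ = 54.50, Q̄ = 912.5.
ε = (ΔQ/ΔP)(P̄/Q̄) = (273/-7)(54.50/912.5).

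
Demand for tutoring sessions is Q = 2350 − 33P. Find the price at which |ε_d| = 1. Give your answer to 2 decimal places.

35.61

For linear demand Q = a − bP, ε = −bP/(a − bP). |ε| = 1 when bP = a − bP, i.e. P = a/(2b).
P = 2350/(2·33) = 2350/66 = 35.6061.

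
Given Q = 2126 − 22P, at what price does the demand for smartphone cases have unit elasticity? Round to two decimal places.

For linear demand Q = a − bP, ε = −bP/(a − bP). |ε| = 1 when bP = a − bP, i.e. P = a/(2b).
P = 2126/(2·22) = 2126/44 = 48.3182.

48.32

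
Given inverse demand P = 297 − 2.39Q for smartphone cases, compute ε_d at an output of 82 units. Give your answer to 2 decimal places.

-0.52

At Q = 82, P = 297 − 2.39(82) = 101.02.
dP/dQ = −2.39, so dQ/dP = 1/(−2.39) = -0.418.
ε = (dQ/dP)(P/Q) = (-0.418)(101.02/82).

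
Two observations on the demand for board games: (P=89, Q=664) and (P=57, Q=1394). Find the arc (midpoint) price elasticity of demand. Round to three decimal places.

-1.618

ΔQ = 1394 − 664 = 730; ΔP = 57 − 89 = -32.
Midpoints: P̄ = 73.00, Q̄ = 1029.0.
ε = (ΔQ/ΔP)(P̄/Q̄) = (730/-32)(73.00/1029.0).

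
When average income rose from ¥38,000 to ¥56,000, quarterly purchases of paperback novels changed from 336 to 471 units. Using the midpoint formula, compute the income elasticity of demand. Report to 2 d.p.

ΔQ = 135, ΔI = 18000. Midpoints: Ī = 47,000, Q̄ = 403.5.
ε_I = (ΔQ/ΔI)(Ī/Q̄) = (135/18000)(47000/403.5).

0.87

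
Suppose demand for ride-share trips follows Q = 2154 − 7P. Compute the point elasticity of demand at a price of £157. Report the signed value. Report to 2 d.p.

-1.04

At P = 157, Q = 1055.
dQ/dP = −7.
ε = (dQ/dP)(P/Q) = (-7)(157/1055).
|ε| > 1, so demand is elastic at this price.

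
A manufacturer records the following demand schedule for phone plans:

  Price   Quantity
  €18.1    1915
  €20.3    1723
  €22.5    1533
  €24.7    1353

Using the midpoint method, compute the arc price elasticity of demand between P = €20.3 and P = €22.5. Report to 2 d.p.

At P = 20.3, Q = 1723; at P = 22.5, Q = 1533.
ΔQ = -190, ΔP = 2.2. Midpoints: P̄ = 21.40, Q̄ = 1628.0.
ε = (ΔQ/ΔP)(P̄/Q̄) = (-190/2.2)(21.40/1628.0).

-1.14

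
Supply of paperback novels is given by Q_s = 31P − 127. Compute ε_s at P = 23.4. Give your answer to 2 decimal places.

1.21

At P = 23.4, Q_s = 598.40.
dQ_s/dP = 31.
ε_s = (dQ_s/dP)(P/Q_s) = (31)(23.4/598.40).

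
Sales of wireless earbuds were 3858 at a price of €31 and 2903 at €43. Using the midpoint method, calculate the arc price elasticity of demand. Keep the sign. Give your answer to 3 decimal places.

-0.871

ΔQ = 2903 − 3858 = -955; ΔP = 43 − 31 = 12.
Midpoints: P̄ = 37.00, Q̄ = 3380.5.
ε = (ΔQ/ΔP)(P̄/Q̄) = (-955/12)(37.00/3380.5).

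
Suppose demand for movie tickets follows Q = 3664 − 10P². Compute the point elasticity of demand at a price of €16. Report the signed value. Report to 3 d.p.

-4.638

At P = 16, Q = 1104.
dQ/dP = −20P = -320.
ε = (dQ/dP)(P/Q) = (-320)(16/1104).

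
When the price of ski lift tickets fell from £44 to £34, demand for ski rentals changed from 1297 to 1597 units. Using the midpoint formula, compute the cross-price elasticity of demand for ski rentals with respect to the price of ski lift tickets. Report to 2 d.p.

ΔQ_x = 1597 − 1297 = 300; ΔP_y = 34 − 44 = -10.
Midpoints: P̄_y = 39.00, Q̄_x = 1447.0.
ε_xy = (ΔQ_x/ΔP_y)(P̄_y/Q̄_x) = (300/-10)(39.00/1447.0).
ε_xy < 0, so the goods are complements.

-0.81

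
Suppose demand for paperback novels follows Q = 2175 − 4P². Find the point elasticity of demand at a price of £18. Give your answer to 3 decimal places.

-2.949

At P = 18, Q = 879.
dQ/dP = −8P = -144.
ε = (dQ/dP)(P/Q) = (-144)(18/879).
|ε| > 1, so demand is elastic at this price.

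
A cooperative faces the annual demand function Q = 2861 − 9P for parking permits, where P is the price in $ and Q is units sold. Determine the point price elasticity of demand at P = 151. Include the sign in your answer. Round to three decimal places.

-0.905

At P = 151, Q = 1502.
dQ/dP = −9.
ε = (dQ/dP)(P/Q) = (-9)(151/1502).
|ε| < 1, so demand is inelastic at this price.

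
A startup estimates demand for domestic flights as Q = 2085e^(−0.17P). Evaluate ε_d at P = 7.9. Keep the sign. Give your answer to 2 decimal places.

At P = 7.9, Q = 544.313.
dQ/dP = −0.17·2085e^(−0.17P) = −0.17Q = -92.533.
ε = (dQ/dP)(P/Q) = (-92.533)(7.9/544.313).

-1.34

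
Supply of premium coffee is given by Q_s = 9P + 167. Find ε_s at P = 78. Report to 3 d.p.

At P = 78, Q_s = 869.
dQ_s/dP = 9.
ε_s = (dQ_s/dP)(P/Q_s) = (9)(78/869).

0.808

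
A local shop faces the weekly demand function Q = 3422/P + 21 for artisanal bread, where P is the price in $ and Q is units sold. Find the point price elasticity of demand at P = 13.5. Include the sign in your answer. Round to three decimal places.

-0.923

At P = 13.5, Q = 274.481.
dQ/dP = −3422/P² = -18.776.
ε = (dQ/dP)(P/Q) = (-18.776)(13.5/274.481).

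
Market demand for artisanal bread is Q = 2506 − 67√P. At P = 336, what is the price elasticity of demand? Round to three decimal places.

-0.481

At P = 336, Q = 1277.870.
dQ/dP = −67/(2√P) = -1.828.
ε = (dQ/dP)(P/Q) = (-1.828)(336/1277.870).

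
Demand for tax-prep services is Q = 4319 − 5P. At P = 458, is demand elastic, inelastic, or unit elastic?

Q = 2029, dQ/dP = -5.
ε = (dQ/dP)(P/Q) ≈ -1.129.
|ε| = 1.13 > 1.

elastic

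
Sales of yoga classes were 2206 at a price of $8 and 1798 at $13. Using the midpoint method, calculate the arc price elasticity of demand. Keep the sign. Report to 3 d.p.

-0.428

ΔQ = 1798 − 2206 = -408; ΔP = 13 − 8 = 5.
Midpoints: P̄ = 10.50, Q̄ = 2002.0.
ε = (ΔQ/ΔP)(P̄/Q̄) = (-408/5)(10.50/2002.0).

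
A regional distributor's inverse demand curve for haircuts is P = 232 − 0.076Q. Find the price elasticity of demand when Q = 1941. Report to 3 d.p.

-0.573

At Q = 1941, P = 232 − 0.076(1941) = 84.48.
dP/dQ = −0.076, so dQ/dP = 1/(−0.076) = -13.158.
ε = (dQ/dP)(P/Q) = (-13.158)(84.48/1941).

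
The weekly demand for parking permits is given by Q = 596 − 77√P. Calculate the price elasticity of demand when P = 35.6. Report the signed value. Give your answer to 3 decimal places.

-1.682

At P = 35.6, Q = 136.574.
dQ/dP = −77/(2√P) = -6.453.
ε = (dQ/dP)(P/Q) = (-6.453)(35.6/136.574).
|ε| > 1, so demand is elastic at this price.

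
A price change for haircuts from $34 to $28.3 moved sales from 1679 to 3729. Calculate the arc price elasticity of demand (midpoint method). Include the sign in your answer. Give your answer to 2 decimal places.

-4.14

ΔQ = 3729 − 1679 = 2050; ΔP = 28.3 − 34 = -5.7.
Midpoints: P̄ = 31.15, Q̄ = 2704.0.
ε = (ΔQ/ΔP)(P̄/Q̄) = (2050/-5.7)(31.15/2704.0).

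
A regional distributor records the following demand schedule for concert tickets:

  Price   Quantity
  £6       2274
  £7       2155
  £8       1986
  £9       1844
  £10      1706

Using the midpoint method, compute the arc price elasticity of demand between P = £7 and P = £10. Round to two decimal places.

-0.66

At P = 7, Q = 2155; at P = 10, Q = 1706.
ΔQ = -449, ΔP = 3. Midpoints: P̄ = 8.50, Q̄ = 1930.5.
ε = (ΔQ/ΔP)(P̄/Q̄) = (-449/3)(8.50/1930.5).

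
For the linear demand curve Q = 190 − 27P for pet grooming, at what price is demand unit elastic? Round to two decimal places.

For linear demand Q = a − bP, ε = −bP/(a − bP). |ε| = 1 when bP = a − bP, i.e. P = a/(2b).
P = 190/(2·27) = 190/54 = 3.5185.

3.52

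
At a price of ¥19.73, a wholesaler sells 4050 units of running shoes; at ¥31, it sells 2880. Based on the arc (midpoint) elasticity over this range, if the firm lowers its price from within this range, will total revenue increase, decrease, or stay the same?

Arc ε = (-1170/11.27)(25.37/3465.0) ≈ -0.760.
|ε| = 0.76 < 1, so demand is inelastic. A price cut therefore reduces total revenue.

decrease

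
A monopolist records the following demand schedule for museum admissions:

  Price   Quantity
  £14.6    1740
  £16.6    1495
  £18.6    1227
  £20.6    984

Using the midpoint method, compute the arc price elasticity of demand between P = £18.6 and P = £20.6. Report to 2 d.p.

-2.15

At P = 18.6, Q = 1227; at P = 20.6, Q = 984.
ΔQ = -243, ΔP = 2.0. Midpoints: P̄ = 19.60, Q̄ = 1105.5.
ε = (ΔQ/ΔP)(P̄/Q̄) = (-243/2.0)(19.60/1105.5).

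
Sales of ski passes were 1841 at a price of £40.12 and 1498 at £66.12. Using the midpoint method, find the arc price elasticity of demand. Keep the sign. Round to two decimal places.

-0.42

ΔQ = 1498 − 1841 = -343; ΔP = 66.12 − 40.12 = 26.0.
Midpoints: P̄ = 53.12, Q̄ = 1669.5.
ε = (ΔQ/ΔP)(P̄/Q̄) = (-343/26.0)(53.12/1669.5).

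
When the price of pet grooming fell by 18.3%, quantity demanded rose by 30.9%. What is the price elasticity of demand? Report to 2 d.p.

ε = %ΔQ / %ΔP = (30.9)/(-18.3) = -1.689.

-1.69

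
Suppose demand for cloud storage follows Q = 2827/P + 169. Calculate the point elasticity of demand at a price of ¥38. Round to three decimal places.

-0.306

At P = 38, Q = 243.395.
dQ/dP = −2827/P² = -1.958.
ε = (dQ/dP)(P/Q) = (-1.958)(38/243.395).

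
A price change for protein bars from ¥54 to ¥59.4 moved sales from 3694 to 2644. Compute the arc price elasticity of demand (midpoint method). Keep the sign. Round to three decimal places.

ΔQ = 2644 − 3694 = -1050; ΔP = 59.4 − 54 = 5.4.
Midpoints: P̄ = 56.70, Q̄ = 3169.0.
ε = (ΔQ/ΔP)(P̄/Q̄) = (-1050/5.4)(56.70/3169.0).

-3.479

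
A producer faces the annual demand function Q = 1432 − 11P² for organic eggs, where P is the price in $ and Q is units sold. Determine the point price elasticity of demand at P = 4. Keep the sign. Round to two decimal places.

-0.28

At P = 4, Q = 1256.
dQ/dP = −22P = -88.
ε = (dQ/dP)(P/Q) = (-88)(4/1256).
|ε| < 1, so demand is inelastic at this price.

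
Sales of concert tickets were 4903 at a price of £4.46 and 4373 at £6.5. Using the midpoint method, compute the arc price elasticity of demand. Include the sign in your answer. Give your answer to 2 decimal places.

-0.31

ΔQ = 4373 − 4903 = -530; ΔP = 6.5 − 4.46 = 2.04.
Midpoints: P̄ = 5.48, Q̄ = 4638.0.
ε = (ΔQ/ΔP)(P̄/Q̄) = (-530/2.04)(5.48/4638.0).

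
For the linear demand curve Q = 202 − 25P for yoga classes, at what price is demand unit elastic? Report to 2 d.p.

4.04

For linear demand Q = a − bP, ε = −bP/(a − bP). |ε| = 1 when bP = a − bP, i.e. P = a/(2b).
P = 202/(2·25) = 202/50 = 4.0400.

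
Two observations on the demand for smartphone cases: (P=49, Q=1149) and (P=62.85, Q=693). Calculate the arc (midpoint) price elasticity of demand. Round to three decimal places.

ΔQ = 693 − 1149 = -456; ΔP = 62.85 − 49 = 13.85.
Midpoints: P̄ = 55.92, Q̄ = 921.0.
ε = (ΔQ/ΔP)(P̄/Q̄) = (-456/13.85)(55.92/921.0).

-1.999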